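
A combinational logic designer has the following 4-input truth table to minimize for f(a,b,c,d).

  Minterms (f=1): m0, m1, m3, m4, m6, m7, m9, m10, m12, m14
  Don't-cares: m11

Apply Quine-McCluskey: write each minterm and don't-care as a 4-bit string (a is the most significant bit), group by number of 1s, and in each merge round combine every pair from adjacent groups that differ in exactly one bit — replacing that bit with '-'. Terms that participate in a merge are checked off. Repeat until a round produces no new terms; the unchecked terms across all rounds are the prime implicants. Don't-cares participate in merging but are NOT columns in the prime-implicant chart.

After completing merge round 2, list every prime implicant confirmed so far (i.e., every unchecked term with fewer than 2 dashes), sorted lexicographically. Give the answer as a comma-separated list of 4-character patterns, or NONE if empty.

0-00, 0-11, 000-, 011-, 1-10, 101-

[col 0] 0000*, 0001*, 0011*, 0100*, 0110*, 0111*, 1001*, 1010*, 1011*, 1100*, 1110*
[col 1] -001*, -011*, -100*, -110*, 0-00, 0-11, 00-1*, 000-, 01-0*, 011-, 1-10, 10-1*, 101-, 11-0*
[col 2] -0-1, -1-0
Prime implicants: -0-1, -1-0, 0-00, 0-11, 000-, 011-, 1-10, 101-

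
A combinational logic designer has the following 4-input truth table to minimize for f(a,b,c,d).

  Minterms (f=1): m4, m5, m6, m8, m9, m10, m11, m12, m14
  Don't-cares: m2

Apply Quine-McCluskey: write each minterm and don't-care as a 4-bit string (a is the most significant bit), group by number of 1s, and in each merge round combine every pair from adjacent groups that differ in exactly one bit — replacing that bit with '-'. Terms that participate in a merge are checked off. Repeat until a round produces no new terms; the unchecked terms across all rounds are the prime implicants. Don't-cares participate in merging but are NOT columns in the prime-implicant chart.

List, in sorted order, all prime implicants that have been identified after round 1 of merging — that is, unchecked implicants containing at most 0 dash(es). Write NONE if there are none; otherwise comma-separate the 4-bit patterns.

size-2^0 implicants → 0010(✓)  0100(✓)  0101(✓)  0110(✓)  1000(✓)  1001(✓)  1010(✓)  1011(✓)  1100(✓)  1110(✓)
size-2^1 implicants → -010(✓)  -100(✓)  -110(✓)  0-10(✓)  01-0(✓)  010-  1-00(✓)  1-10(✓)  10-0(✓)  10-1(✓)  100-(✓)  101-(✓)  11-0(✓)
size-2^2 implicants → --10  -1-0  1--0  10--
Unchecked terms (primes): --10, -1-0, 010-, 1--0, 10--

NONE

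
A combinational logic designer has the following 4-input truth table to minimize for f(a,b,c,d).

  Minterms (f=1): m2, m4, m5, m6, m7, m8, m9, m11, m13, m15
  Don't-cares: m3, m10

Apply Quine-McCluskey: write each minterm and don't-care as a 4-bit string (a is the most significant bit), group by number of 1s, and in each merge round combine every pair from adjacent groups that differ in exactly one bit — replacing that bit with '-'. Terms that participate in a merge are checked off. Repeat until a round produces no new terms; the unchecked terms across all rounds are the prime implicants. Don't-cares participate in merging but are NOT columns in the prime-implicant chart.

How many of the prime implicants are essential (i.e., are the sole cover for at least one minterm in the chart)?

size-2^0 implicants → 0010(✓)  0011(✓)  0100(✓)  0101(✓)  0110(✓)  0111(✓)  1000(✓)  1001(✓)  1010(✓)  1011(✓)  1101(✓)  1111(✓)
size-2^1 implicants → -010(✓)  -011(✓)  -101(✓)  -111(✓)  0-10(✓)  0-11(✓)  001-(✓)  01-0(✓)  01-1(✓)  010-(✓)  011-(✓)  1-01(✓)  1-11(✓)  10-0(✓)  10-1(✓)  100-(✓)  101-(✓)  11-1(✓)
size-2^2 implicants → --11  -01-  -1-1  0-1-  01--  1--1  10--
Unchecked terms (primes): --11, -01-, -1-1, 0-1-, 01--, 1--1, 10--
Minterm coverage:
  m2 ⊆ -01-,0-1-
  m4 ⊆ 01-- [E]
  m5 ⊆ -1-1,01--
  m6 ⊆ 0-1-,01--
  m7 ⊆ --11,-1-1,0-1-,01--
  m8 ⊆ 10-- [E]
  m9 ⊆ 1--1,10--
  m11 ⊆ --11,-01-,1--1,10--
  m13 ⊆ -1-1,1--1
  m15 ⊆ --11,-1-1,1--1
E = {01--, 10--}

2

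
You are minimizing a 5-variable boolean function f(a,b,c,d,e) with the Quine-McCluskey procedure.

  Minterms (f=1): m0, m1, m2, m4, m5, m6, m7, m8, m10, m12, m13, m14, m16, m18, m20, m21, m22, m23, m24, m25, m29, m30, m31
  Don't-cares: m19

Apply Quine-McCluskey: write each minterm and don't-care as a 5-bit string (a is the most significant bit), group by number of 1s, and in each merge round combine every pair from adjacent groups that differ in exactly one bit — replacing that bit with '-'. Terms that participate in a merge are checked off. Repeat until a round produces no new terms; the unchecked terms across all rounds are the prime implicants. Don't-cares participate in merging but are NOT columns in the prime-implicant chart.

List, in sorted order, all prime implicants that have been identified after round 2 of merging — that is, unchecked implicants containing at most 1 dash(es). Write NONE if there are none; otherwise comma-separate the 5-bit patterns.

size-2^0 implicants → 00000(✓)  00001(✓)  00010(✓)  00100(✓)  00101(✓)  00110(✓)  00111(✓)  01000(✓)  01010(✓)  01100(✓)  01101(✓)  01110(✓)  10000(✓)  10010(✓)  10011(✓)  10100(✓)  10101(✓)  10110(✓)  10111(✓)  11000(✓)  11001(✓)  11101(✓)  11110(✓)  11111(✓)
size-2^1 implicants → -0000(✓)  -0010(✓)  -0100(✓)  -0101(✓)  -0110(✓)  -0111(✓)  -1000(✓)  -1101(✓)  -1110(✓)  0-000(✓)  0-010(✓)  0-100(✓)  0-101(✓)  0-110(✓)  00-00(✓)  00-01(✓)  00-10(✓)  000-0(✓)  0000-(✓)  001-0(✓)  001-1(✓)  0010-(✓)  0011-(✓)  01-00(✓)  01-10(✓)  010-0(✓)  011-0(✓)  0110-(✓)  1-000(✓)  1-101(✓)  1-110(✓)  1-111(✓)  10-00(✓)  10-10(✓)  10-11(✓)  100-0(✓)  1001-(✓)  101-0(✓)  101-1(✓)  1010-(✓)  1011-(✓)  11-01  1100-  111-1(✓)  1111-(✓)
size-2^2 implicants → --000  --101  --110  -0-00(✓)  -0-10(✓)  -00-0(✓)  -01-0(✓)  -01-1(✓)  -010-(✓)  -011-(✓)  0--00(✓)  0--10(✓)  0-0-0(✓)  0-1-0(✓)  0-10-  00--0(✓)  00-0-  001--(✓)  01--0(✓)  1-1-1  1-11-  10--0(✓)  10-1-  101--(✓)
size-2^3 implicants → -0--0  -01--  0---0
Unchecked terms (primes): --000, --101, --110, -0--0, -01--, 0---0, 0-10-, 00-0-, 1-1-1, 1-11-, 10-1-, 11-01, 1100-

11-01, 1100-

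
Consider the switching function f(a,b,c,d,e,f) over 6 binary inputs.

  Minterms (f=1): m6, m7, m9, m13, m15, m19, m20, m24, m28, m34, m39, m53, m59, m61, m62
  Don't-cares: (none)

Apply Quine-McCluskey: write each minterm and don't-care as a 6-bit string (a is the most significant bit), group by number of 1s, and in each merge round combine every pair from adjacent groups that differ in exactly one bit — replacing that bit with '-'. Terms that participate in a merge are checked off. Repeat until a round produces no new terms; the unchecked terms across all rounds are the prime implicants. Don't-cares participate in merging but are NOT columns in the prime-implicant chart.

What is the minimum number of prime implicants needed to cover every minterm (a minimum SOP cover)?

[col 0] 000110*, 000111*, 001001*, 001101*, 001111*, 010011, 010100*, 011000*, 011100*, 100010, 100111*, 110101*, 111011, 111101*, 111110
[col 1] -00111, 00-111, 00011-, 001-01, 0011-1, 01-100, 011-00, 11-101
Prime implicants: -00111, 00-111, 00011-, 001-01, 0011-1, 01-100, 010011, 011-00, 100010, 11-101, 111011, 111110
PI chart (minterm → PIs covering it):
  6 | 00011-  (sole → essential)
  7 | -00111,00-111,00011-
  9 | 001-01  (sole → essential)
  13 | 001-01,0011-1
  15 | 00-111,0011-1
  19 | 010011  (sole → essential)
  20 | 01-100  (sole → essential)
  24 | 011-00  (sole → essential)
  28 | 01-100,011-00
  34 | 100010  (sole → essential)
  39 | -00111  (sole → essential)
  53 | 11-101  (sole → essential)
  59 | 111011  (sole → essential)
  61 | 11-101  (sole → essential)
  62 | 111110  (sole → essential)
Essential prime implicants: -00111, 00011-, 001-01, 01-100, 010011, 011-00, 100010, 11-101, 111011, 111110
Petrick residual → 00-111
Minimum SOP uses 11 PIs: b'c'def + a'b'def + a'b'c'de + a'b'ce'f + a'bde'f' + a'bc'd'ef + a'bce'f' + ab'c'd'ef' + abde'f + abcd'ef + abcdef'

11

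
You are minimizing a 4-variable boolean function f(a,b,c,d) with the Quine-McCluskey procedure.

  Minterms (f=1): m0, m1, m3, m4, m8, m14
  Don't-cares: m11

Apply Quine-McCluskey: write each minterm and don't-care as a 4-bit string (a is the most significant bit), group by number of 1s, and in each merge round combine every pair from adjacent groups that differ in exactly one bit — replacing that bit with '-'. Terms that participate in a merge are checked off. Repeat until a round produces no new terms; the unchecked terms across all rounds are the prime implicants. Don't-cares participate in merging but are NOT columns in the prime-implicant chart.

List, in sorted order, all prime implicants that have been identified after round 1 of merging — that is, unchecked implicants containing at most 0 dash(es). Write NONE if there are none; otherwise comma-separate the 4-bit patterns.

Round 0: 0000✓ 0001✓ 0011✓ 0100✓ 1000✓ 1011✓ 1110
Round 1: -000 -011 0-00 00-1 000-
PIs = {-000, -011, 0-00, 00-1, 000-, 1110}

1110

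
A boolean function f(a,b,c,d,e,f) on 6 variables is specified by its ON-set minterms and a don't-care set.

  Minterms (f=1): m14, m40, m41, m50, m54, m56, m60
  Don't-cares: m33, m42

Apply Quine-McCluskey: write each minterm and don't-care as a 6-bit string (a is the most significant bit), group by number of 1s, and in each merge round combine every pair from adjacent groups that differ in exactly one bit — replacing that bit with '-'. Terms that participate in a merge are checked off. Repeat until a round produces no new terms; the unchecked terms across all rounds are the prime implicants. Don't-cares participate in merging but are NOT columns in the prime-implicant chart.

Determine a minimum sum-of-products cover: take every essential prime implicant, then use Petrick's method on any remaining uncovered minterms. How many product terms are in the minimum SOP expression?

4

size-2^0 implicants → 001110  100001(✓)  101000(✓)  101001(✓)  101010(✓)  110010(✓)  110110(✓)  111000(✓)  111100(✓)
size-2^1 implicants → 1-1000  10-001  1010-0  10100-  110-10  111-00
Unchecked terms (primes): 001110, 1-1000, 10-001, 1010-0, 10100-, 110-10, 111-00
Minterm coverage:
  m14 ⊆ 001110 [E]
  m40 ⊆ 1-1000,1010-0,10100-
  m41 ⊆ 10-001,10100-
  m50 ⊆ 110-10 [E]
  m54 ⊆ 110-10 [E]
  m56 ⊆ 1-1000,111-00
  m60 ⊆ 111-00 [E]
E = {001110, 110-10, 111-00}
Petrick residual → 10100-
Cover = a'b'cdef' + ab'cd'e' + abc'ef' + abce'f'  |cover|=4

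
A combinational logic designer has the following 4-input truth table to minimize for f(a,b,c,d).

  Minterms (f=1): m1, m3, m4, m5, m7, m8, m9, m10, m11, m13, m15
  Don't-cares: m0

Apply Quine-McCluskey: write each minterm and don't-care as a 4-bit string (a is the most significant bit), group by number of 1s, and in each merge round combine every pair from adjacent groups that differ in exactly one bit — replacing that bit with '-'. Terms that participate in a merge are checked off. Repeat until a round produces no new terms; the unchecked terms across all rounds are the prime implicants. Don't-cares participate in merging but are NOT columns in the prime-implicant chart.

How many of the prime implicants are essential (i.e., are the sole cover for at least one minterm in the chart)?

Round 0: 0000✓ 0001✓ 0011✓ 0100✓ 0101✓ 0111✓ 1000✓ 1001✓ 1010✓ 1011✓ 1101✓ 1111✓
Round 1: -000✓ -001✓ -011✓ -101✓ -111✓ 0-00✓ 0-01✓ 0-11✓ 00-1✓ 000-✓ 01-1✓ 010-✓ 1-01✓ 1-11✓ 10-0✓ 10-1✓ 100-✓ 101-✓ 11-1✓
Round 2: --01✓ --11✓ -0-1✓ -00- -1-1✓ 0--1✓ 0-0- 1--1✓ 10--
Round 3: ---1
PIs = {---1, -00-, 0-0-, 10--}
Coverage chart:
  m1: ---1,-00-,0-0-
  m3: ---1 ←essential
  m4: 0-0- ←essential
  m5: ---1,0-0-
  m7: ---1 ←essential
  m8: -00-,10--
  m9: ---1,-00-,10--
  m10: 10-- ←essential
  m11: ---1,10--
  m13: ---1 ←essential
  m15: ---1 ←essential
Essential: ---1, 0-0-, 10--

3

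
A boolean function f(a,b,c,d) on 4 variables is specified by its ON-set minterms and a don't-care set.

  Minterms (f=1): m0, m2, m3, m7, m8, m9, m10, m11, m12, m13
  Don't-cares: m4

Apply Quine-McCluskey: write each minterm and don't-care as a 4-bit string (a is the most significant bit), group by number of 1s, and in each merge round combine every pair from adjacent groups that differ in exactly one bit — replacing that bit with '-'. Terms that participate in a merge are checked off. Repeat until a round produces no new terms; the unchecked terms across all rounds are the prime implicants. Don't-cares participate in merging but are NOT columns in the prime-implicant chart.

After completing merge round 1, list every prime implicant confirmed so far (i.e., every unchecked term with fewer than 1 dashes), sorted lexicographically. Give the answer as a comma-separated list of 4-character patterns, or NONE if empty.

NONE

size-2^0 implicants → 0000(✓)  0010(✓)  0011(✓)  0100(✓)  0111(✓)  1000(✓)  1001(✓)  1010(✓)  1011(✓)  1100(✓)  1101(✓)
size-2^1 implicants → -000(✓)  -010(✓)  -011(✓)  -100(✓)  0-00(✓)  0-11  00-0(✓)  001-(✓)  1-00(✓)  1-01(✓)  10-0(✓)  10-1(✓)  100-(✓)  101-(✓)  110-(✓)
size-2^2 implicants → --00  -0-0  -01-  1-0-  10--
Unchecked terms (primes): --00, -0-0, -01-, 0-11, 1-0-, 10--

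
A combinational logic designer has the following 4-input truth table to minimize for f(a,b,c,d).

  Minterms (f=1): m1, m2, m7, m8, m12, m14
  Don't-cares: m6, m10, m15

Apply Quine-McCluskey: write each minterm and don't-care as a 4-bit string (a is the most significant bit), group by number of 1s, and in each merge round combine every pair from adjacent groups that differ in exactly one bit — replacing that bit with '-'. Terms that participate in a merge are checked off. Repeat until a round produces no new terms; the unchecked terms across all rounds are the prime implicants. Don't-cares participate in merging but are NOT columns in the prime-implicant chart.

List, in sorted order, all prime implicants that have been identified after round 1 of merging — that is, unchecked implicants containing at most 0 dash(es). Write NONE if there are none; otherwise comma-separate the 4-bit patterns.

Round 0: 0001 0010✓ 0110✓ 0111✓ 1000✓ 1010✓ 1100✓ 1110✓ 1111✓
Round 1: -010✓ -110✓ -111✓ 0-10✓ 011-✓ 1-00✓ 1-10✓ 10-0✓ 11-0✓ 111-✓
Round 2: --10 -11- 1--0
PIs = {--10, -11-, 0001, 1--0}

0001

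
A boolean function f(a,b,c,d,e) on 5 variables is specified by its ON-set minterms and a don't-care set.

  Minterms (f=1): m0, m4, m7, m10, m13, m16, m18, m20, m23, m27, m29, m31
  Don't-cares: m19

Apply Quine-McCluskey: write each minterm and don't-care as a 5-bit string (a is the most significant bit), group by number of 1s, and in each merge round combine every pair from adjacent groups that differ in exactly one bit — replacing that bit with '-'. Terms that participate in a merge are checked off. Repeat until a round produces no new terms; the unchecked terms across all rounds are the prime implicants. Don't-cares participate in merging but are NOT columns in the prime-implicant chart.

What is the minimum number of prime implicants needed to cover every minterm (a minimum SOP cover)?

size-2^0 implicants → 00000(✓)  00100(✓)  00111(✓)  01010  01101(✓)  10000(✓)  10010(✓)  10011(✓)  10100(✓)  10111(✓)  11011(✓)  11101(✓)  11111(✓)
size-2^1 implicants → -0000(✓)  -0100(✓)  -0111  -1101  00-00(✓)  1-011(✓)  1-111(✓)  10-00(✓)  10-11(✓)  100-0  1001-  11-11(✓)  111-1
size-2^2 implicants → -0-00  1--11
Unchecked terms (primes): -0-00, -0111, -1101, 01010, 1--11, 100-0, 1001-, 111-1
Minterm coverage:
  m0 ⊆ -0-00 [E]
  m4 ⊆ -0-00 [E]
  m7 ⊆ -0111 [E]
  m10 ⊆ 01010 [E]
  m13 ⊆ -1101 [E]
  m16 ⊆ -0-00,100-0
  m18 ⊆ 100-0,1001-
  m20 ⊆ -0-00 [E]
  m23 ⊆ -0111,1--11
  m27 ⊆ 1--11 [E]
  m29 ⊆ -1101,111-1
  m31 ⊆ 1--11,111-1
E = {-0-00, -0111, -1101, 01010, 1--11}
Petrick residual → 100-0
Cover = b'd'e' + b'cde + bcd'e + a'bc'de' + ade + ab'c'e'  |cover|=6

6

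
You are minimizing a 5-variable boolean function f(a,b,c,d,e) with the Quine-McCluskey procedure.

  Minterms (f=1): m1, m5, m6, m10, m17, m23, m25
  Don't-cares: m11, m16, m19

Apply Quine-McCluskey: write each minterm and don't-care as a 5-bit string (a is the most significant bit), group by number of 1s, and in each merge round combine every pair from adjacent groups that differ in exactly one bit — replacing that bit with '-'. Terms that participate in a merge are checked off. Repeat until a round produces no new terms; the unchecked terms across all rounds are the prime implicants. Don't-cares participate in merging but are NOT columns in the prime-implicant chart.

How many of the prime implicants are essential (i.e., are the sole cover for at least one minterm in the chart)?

Round 0: 00001✓ 00101✓ 00110 01010✓ 01011✓ 10000✓ 10001✓ 10011✓ 10111✓ 11001✓
Round 1: -0001 00-01 0101- 1-001 10-11 100-1 1000-
PIs = {-0001, 00-01, 00110, 0101-, 1-001, 10-11, 100-1, 1000-}
Coverage chart:
  m1: -0001,00-01
  m5: 00-01 ←essential
  m6: 00110 ←essential
  m10: 0101- ←essential
  m17: -0001,1-001,100-1,1000-
  m23: 10-11 ←essential
  m25: 1-001 ←essential
Essential: 00-01, 00110, 0101-, 1-001, 10-11

5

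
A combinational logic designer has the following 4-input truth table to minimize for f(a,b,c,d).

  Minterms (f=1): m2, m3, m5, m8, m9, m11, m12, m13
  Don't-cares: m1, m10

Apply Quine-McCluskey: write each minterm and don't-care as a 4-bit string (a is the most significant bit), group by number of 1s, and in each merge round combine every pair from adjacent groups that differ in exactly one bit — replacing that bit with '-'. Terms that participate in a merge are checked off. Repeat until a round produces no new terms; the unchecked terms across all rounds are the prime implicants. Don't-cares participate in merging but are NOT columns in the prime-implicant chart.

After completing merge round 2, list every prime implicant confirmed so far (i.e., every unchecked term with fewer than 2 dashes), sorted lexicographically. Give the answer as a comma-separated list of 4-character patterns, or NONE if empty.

NONE

size-2^0 implicants → 0001(✓)  0010(✓)  0011(✓)  0101(✓)  1000(✓)  1001(✓)  1010(✓)  1011(✓)  1100(✓)  1101(✓)
size-2^1 implicants → -001(✓)  -010(✓)  -011(✓)  -101(✓)  0-01(✓)  00-1(✓)  001-(✓)  1-00(✓)  1-01(✓)  10-0(✓)  10-1(✓)  100-(✓)  101-(✓)  110-(✓)
size-2^2 implicants → --01  -0-1  -01-  1-0-  10--
Unchecked terms (primes): --01, -0-1, -01-, 1-0-, 10--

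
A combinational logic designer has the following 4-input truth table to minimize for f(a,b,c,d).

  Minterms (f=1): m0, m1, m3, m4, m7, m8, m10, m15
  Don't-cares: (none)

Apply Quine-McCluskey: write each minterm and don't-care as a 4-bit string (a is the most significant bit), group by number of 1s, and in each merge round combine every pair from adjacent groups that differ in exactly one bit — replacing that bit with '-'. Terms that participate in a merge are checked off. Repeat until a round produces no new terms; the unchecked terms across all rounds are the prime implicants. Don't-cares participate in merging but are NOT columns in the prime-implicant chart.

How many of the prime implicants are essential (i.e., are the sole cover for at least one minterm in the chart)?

[col 0] 0000*, 0001*, 0011*, 0100*, 0111*, 1000*, 1010*, 1111*
[col 1] -000, -111, 0-00, 0-11, 00-1, 000-, 10-0
Prime implicants: -000, -111, 0-00, 0-11, 00-1, 000-, 10-0
PI chart (minterm → PIs covering it):
  0 | -000,0-00,000-
  1 | 00-1,000-
  3 | 0-11,00-1
  4 | 0-00  (sole → essential)
  7 | -111,0-11
  8 | -000,10-0
  10 | 10-0  (sole → essential)
  15 | -111  (sole → essential)
Essential prime implicants: -111, 0-00, 10-0

3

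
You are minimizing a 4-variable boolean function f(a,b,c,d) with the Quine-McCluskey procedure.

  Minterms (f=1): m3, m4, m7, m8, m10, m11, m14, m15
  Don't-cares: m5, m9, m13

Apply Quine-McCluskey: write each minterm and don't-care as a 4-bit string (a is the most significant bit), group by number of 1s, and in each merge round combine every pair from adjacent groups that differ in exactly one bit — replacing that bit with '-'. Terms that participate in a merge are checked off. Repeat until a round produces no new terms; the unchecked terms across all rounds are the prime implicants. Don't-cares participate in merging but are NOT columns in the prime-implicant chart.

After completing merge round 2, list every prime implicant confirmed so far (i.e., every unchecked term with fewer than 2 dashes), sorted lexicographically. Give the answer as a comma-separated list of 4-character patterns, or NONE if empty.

[col 0] 0011*, 0100*, 0101*, 0111*, 1000*, 1001*, 1010*, 1011*, 1101*, 1110*, 1111*
[col 1] -011*, -101*, -111*, 0-11*, 01-1*, 010-, 1-01*, 1-10*, 1-11*, 10-0*, 10-1*, 100-*, 101-*, 11-1*, 111-*
[col 2] --11, -1-1, 1--1, 1-1-, 10--
Prime implicants: --11, -1-1, 010-, 1--1, 1-1-, 10--

010-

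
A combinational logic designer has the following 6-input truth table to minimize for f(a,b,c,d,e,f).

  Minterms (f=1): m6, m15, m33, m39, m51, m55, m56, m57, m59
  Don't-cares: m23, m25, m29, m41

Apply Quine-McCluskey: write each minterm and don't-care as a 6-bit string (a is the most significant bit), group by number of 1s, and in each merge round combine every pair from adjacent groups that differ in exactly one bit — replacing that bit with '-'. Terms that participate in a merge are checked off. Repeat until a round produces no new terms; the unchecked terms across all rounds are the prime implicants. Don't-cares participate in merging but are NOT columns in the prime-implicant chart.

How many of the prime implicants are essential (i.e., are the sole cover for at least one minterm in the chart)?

Round 0: 000110 001111 010111✓ 011001✓ 011101✓ 100001✓ 100111✓ 101001✓ 110011✓ 110111✓ 111000✓ 111001✓ 111011✓
Round 1: -10111 -11001 011-01 1-0111 1-1001 10-001 11-011 110-11 1110-1 11100-
PIs = {-10111, -11001, 000110, 001111, 011-01, 1-0111, 1-1001, 10-001, 11-011, 110-11, 1110-1, 11100-}
Coverage chart:
  m6: 000110 ←essential
  m15: 001111 ←essential
  m33: 10-001 ←essential
  m39: 1-0111 ←essential
  m51: 11-011,110-11
  m55: -10111,1-0111,110-11
  m56: 11100- ←essential
  m57: -11001,1-1001,1110-1,11100-
  m59: 11-011,1110-1
Essential: 000110, 001111, 1-0111, 10-001, 11100-

5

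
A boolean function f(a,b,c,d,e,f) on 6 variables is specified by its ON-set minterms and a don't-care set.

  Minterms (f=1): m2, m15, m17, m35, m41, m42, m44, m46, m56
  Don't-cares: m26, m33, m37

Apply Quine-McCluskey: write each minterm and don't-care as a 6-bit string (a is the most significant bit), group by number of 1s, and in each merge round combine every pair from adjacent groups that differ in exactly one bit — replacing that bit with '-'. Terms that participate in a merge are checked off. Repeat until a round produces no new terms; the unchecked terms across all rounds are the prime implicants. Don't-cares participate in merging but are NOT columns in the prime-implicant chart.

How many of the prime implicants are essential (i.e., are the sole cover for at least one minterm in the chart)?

8

size-2^0 implicants → 000010  001111  010001  011010  100001(✓)  100011(✓)  100101(✓)  101001(✓)  101010(✓)  101100(✓)  101110(✓)  111000
size-2^1 implicants → 10-001  100-01  1000-1  101-10  1011-0
Unchecked terms (primes): 000010, 001111, 010001, 011010, 10-001, 100-01, 1000-1, 101-10, 1011-0, 111000
Minterm coverage:
  m2 ⊆ 000010 [E]
  m15 ⊆ 001111 [E]
  m17 ⊆ 010001 [E]
  m35 ⊆ 1000-1 [E]
  m41 ⊆ 10-001 [E]
  m42 ⊆ 101-10 [E]
  m44 ⊆ 1011-0 [E]
  m46 ⊆ 101-10,1011-0
  m56 ⊆ 111000 [E]
E = {000010, 001111, 010001, 10-001, 1000-1, 101-10, 1011-0, 111000}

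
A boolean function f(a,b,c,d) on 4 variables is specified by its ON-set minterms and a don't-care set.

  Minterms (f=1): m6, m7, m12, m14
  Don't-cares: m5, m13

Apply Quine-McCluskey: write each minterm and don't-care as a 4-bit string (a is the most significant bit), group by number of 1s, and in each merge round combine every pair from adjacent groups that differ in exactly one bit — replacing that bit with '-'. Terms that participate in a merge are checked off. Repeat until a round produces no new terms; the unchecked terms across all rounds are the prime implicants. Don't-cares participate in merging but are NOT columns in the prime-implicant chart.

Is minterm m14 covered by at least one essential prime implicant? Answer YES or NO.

NO

Round 0: 0101✓ 0110✓ 0111✓ 1100✓ 1101✓ 1110✓
Round 1: -101 -110 01-1 011- 11-0 110-
PIs = {-101, -110, 01-1, 011-, 11-0, 110-}
Coverage chart:
  m6: -110,011-
  m7: 01-1,011-
  m12: 11-0,110-
  m14: -110,11-0
(no essential prime implicants)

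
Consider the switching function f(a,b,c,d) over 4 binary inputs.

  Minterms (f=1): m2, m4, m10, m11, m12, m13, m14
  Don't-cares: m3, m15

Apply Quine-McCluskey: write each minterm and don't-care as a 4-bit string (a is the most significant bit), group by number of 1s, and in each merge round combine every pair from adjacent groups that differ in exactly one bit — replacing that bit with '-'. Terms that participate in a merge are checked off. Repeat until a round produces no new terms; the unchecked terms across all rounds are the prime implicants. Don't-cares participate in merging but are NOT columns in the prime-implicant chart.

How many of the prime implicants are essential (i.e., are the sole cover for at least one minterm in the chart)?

Round 0: 0010✓ 0011✓ 0100✓ 1010✓ 1011✓ 1100✓ 1101✓ 1110✓ 1111✓
Round 1: -010✓ -011✓ -100 001-✓ 1-10✓ 1-11✓ 101-✓ 11-0✓ 11-1✓ 110-✓ 111-✓
Round 2: -01- 1-1- 11--
PIs = {-01-, -100, 1-1-, 11--}
Coverage chart:
  m2: -01- ←essential
  m4: -100 ←essential
  m10: -01-,1-1-
  m11: -01-,1-1-
  m12: -100,11--
  m13: 11-- ←essential
  m14: 1-1-,11--
Essential: -01-, -100, 11--

3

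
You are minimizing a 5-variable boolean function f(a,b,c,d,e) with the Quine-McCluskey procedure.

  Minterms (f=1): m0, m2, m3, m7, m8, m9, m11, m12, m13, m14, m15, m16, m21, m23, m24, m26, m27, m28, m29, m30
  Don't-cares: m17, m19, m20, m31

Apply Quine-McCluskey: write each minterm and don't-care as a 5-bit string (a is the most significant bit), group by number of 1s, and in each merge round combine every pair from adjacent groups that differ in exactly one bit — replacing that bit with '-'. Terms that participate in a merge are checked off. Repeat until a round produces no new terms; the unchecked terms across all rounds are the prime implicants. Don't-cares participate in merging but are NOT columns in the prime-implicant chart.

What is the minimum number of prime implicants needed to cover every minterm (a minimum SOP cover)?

6

[col 0] 00000*, 00010*, 00011*, 00111*, 01000*, 01001*, 01011*, 01100*, 01101*, 01110*, 01111*, 10000*, 10001*, 10011*, 10100*, 10101*, 10111*, 11000*, 11010*, 11011*, 11100*, 11101*, 11110*, 11111*
[col 1] -0000*, -0011*, -0111*, -1000*, -1011*, -1100*, -1101*, -1110*, -1111*, 0-000*, 0-011*, 0-111*, 00-11*, 000-0, 0001-, 01-00*, 01-01*, 01-11*, 010-1*, 0100-*, 011-0*, 011-1*, 0110-*, 0111-*, 1-000*, 1-011*, 1-100*, 1-101*, 1-111*, 10-00*, 10-01*, 10-11*, 100-1*, 1000-*, 101-1*, 1010-*, 11-00*, 11-10*, 11-11*, 110-0*, 1101-*, 111-0*, 111-1*, 1110-*, 1111-*
[col 2] --000, --011*, --111*, -0-11*, -1-00, -1-11*, -11-0*, -11-1*, -110-*, -111-*, 0--11*, 01--1, 01-0-, 011--*, 1--00, 1--11*, 1-1-1, 1-10-, 10--1, 10-0-, 11--0, 11-1-, 111--*
[col 3] ---11, -11--
Prime implicants: ---11, --000, -1-00, -11--, 000-0, 0001-, 01--1, 01-0-, 1--00, 1-1-1, 1-10-, 10--1, 10-0-, 11--0, 11-1-
PI chart (minterm → PIs covering it):
  0 | --000,000-0
  2 | 000-0,0001-
  3 | ---11,0001-
  7 | ---11  (sole → essential)
  8 | --000,-1-00,01-0-
  9 | 01--1,01-0-
  11 | ---11,01--1
  12 | -1-00,-11--,01-0-
  13 | -11--,01--1,01-0-
  14 | -11--  (sole → essential)
  15 | ---11,-11--,01--1
  16 | --000,1--00,10-0-
  21 | 1-1-1,1-10-,10--1,10-0-
  23 | ---11,1-1-1,10--1
  24 | --000,-1-00,1--00,11--0
  26 | 11--0,11-1-
  27 | ---11,11-1-
  28 | -1-00,-11--,1--00,1-10-,11--0
  29 | -11--,1-1-1,1-10-
  30 | -11--,11--0,11-1-
Essential prime implicants: ---11, -11--
Petrick residual → 000-0, 01-0-, 10-0-, 11--0
Minimum SOP uses 6 PIs: de + bc + a'b'c'e' + a'bd' + ab'd' + abe'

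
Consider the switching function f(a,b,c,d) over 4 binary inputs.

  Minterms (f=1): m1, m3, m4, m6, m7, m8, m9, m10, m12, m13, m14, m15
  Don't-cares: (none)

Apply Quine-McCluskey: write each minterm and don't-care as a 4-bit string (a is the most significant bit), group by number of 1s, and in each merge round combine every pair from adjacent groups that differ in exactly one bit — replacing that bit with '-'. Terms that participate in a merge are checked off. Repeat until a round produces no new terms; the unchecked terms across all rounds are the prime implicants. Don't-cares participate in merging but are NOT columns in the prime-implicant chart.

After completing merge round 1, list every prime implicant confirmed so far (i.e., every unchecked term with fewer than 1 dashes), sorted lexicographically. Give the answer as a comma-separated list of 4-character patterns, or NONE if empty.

NONE

size-2^0 implicants → 0001(✓)  0011(✓)  0100(✓)  0110(✓)  0111(✓)  1000(✓)  1001(✓)  1010(✓)  1100(✓)  1101(✓)  1110(✓)  1111(✓)
size-2^1 implicants → -001  -100(✓)  -110(✓)  -111(✓)  0-11  00-1  01-0(✓)  011-(✓)  1-00(✓)  1-01(✓)  1-10(✓)  10-0(✓)  100-(✓)  11-0(✓)  11-1(✓)  110-(✓)  111-(✓)
size-2^2 implicants → -1-0  -11-  1--0  1-0-  11--
Unchecked terms (primes): -001, -1-0, -11-, 0-11, 00-1, 1--0, 1-0-, 11--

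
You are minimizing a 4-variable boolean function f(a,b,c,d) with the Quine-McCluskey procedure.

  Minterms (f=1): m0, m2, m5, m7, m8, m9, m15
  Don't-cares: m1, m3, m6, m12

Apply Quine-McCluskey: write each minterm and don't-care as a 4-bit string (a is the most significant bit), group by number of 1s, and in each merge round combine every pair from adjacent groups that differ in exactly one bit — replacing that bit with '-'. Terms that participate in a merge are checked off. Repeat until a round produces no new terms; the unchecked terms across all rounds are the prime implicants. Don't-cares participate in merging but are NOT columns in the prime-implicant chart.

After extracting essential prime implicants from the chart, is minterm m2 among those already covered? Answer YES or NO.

size-2^0 implicants → 0000(✓)  0001(✓)  0010(✓)  0011(✓)  0101(✓)  0110(✓)  0111(✓)  1000(✓)  1001(✓)  1100(✓)  1111(✓)
size-2^1 implicants → -000(✓)  -001(✓)  -111  0-01(✓)  0-10(✓)  0-11(✓)  00-0(✓)  00-1(✓)  000-(✓)  001-(✓)  01-1(✓)  011-(✓)  1-00  100-(✓)
size-2^2 implicants → -00-  0--1  0-1-  00--
Unchecked terms (primes): -00-, -111, 0--1, 0-1-, 00--, 1-00
Minterm coverage:
  m0 ⊆ -00-,00--
  m2 ⊆ 0-1-,00--
  m5 ⊆ 0--1 [E]
  m7 ⊆ -111,0--1,0-1-
  m8 ⊆ -00-,1-00
  m9 ⊆ -00- [E]
  m15 ⊆ -111 [E]
E = {-00-, -111, 0--1}

NO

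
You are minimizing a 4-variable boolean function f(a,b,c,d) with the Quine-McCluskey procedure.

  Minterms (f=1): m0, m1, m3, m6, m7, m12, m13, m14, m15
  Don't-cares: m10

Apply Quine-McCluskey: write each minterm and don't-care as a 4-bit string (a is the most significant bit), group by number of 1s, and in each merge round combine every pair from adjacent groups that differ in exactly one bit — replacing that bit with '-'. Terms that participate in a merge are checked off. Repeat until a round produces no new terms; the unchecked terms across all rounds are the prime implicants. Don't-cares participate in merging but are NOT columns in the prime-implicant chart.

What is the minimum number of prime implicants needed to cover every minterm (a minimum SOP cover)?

4

size-2^0 implicants → 0000(✓)  0001(✓)  0011(✓)  0110(✓)  0111(✓)  1010(✓)  1100(✓)  1101(✓)  1110(✓)  1111(✓)
size-2^1 implicants → -110(✓)  -111(✓)  0-11  00-1  000-  011-(✓)  1-10  11-0(✓)  11-1(✓)  110-(✓)  111-(✓)
size-2^2 implicants → -11-  11--
Unchecked terms (primes): -11-, 0-11, 00-1, 000-, 1-10, 11--
Minterm coverage:
  m0 ⊆ 000- [E]
  m1 ⊆ 00-1,000-
  m3 ⊆ 0-11,00-1
  m6 ⊆ -11- [E]
  m7 ⊆ -11-,0-11
  m12 ⊆ 11-- [E]
  m13 ⊆ 11-- [E]
  m14 ⊆ -11-,1-10,11--
  m15 ⊆ -11-,11--
E = {-11-, 000-, 11--}
Petrick residual → 0-11
Cover = bc + a'cd + a'b'c' + ab  |cover|=4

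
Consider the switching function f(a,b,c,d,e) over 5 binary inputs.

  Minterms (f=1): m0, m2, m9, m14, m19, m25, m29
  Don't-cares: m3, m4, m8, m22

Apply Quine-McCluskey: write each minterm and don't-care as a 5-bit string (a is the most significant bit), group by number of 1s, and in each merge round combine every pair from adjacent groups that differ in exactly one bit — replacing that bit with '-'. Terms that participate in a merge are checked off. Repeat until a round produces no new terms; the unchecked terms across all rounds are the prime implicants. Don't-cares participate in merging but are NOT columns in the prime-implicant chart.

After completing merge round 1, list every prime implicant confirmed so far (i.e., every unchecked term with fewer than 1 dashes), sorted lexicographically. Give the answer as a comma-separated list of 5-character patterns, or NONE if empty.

size-2^0 implicants → 00000(✓)  00010(✓)  00011(✓)  00100(✓)  01000(✓)  01001(✓)  01110  10011(✓)  10110  11001(✓)  11101(✓)
size-2^1 implicants → -0011  -1001  0-000  00-00  000-0  0001-  0100-  11-01
Unchecked terms (primes): -0011, -1001, 0-000, 00-00, 000-0, 0001-, 0100-, 01110, 10110, 11-01

01110, 10110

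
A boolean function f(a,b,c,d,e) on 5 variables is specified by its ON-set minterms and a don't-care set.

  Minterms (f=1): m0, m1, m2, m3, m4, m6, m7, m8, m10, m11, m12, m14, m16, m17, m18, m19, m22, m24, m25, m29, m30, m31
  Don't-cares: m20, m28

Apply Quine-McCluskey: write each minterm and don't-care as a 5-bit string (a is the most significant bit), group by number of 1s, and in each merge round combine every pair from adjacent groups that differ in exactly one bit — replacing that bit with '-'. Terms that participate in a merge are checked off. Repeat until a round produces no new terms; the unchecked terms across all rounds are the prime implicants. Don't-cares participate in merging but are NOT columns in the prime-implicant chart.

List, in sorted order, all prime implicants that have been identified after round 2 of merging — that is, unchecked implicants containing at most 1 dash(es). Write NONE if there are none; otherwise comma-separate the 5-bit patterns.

NONE

Round 0: 00000✓ 00001✓ 00010✓ 00011✓ 00100✓ 00110✓ 00111✓ 01000✓ 01010✓ 01011✓ 01100✓ 01110✓ 10000✓ 10001✓ 10010✓ 10011✓ 10100✓ 10110✓ 11000✓ 11001✓ 11100✓ 11101✓ 11110✓ 11111✓
Round 1: -0000✓ -0001✓ -0010✓ -0011✓ -0100✓ -0110✓ -1000✓ -1100✓ -1110✓ 0-000✓ 0-010✓ 0-011✓ 0-100✓ 0-110✓ 00-00✓ 00-10✓ 00-11✓ 000-0✓ 000-1✓ 0000-✓ 0001-✓ 001-0✓ 0011-✓ 01-00✓ 01-10✓ 010-0✓ 0101-✓ 011-0✓ 1-000✓ 1-001✓ 1-100✓ 1-110✓ 10-00✓ 10-10✓ 100-0✓ 100-1✓ 1000-✓ 1001-✓ 101-0✓ 11-00✓ 11-01✓ 1100-✓ 111-0✓ 111-1✓ 1110-✓ 1111-✓
Round 2: --000✓ --100✓ --110✓ -0-00✓ -0-10✓ -00-0✓ -00-1✓ -000-✓ -001-✓ -01-0✓ -1-00✓ -11-0✓ 0--00✓ 0--10✓ 0-0-0✓ 0-01- 0-1-0✓ 00--0✓ 00-1- 000--✓ 01--0✓ 1--00✓ 1-00- 1-1-0✓ 10--0✓ 100--✓ 11-0- 111--
Round 3: ---00 --1-0 -0--0 -00-- 0---0
PIs = {---00, --1-0, -0--0, -00--, 0---0, 0-01-, 00-1-, 1-00-, 11-0-, 111--}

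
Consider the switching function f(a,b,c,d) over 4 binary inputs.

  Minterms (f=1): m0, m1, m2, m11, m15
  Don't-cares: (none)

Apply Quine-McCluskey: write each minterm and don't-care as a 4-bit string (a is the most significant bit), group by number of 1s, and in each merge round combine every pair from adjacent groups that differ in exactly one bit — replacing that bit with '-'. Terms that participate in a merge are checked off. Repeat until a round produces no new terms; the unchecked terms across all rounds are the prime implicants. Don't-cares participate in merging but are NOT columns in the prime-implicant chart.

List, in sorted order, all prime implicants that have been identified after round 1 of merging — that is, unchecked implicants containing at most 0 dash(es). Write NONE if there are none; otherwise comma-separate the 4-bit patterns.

NONE

size-2^0 implicants → 0000(✓)  0001(✓)  0010(✓)  1011(✓)  1111(✓)
size-2^1 implicants → 00-0  000-  1-11
Unchecked terms (primes): 00-0, 000-, 1-11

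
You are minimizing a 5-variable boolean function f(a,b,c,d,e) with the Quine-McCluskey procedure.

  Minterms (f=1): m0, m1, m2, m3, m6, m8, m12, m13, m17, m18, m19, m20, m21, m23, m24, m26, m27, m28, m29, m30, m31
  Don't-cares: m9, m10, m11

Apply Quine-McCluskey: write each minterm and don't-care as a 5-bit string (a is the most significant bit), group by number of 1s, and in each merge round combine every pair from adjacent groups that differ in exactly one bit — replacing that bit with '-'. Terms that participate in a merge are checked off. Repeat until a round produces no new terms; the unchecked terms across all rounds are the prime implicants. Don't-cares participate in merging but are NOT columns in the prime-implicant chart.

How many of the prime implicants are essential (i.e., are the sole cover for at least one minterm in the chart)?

[col 0] 00000*, 00001*, 00010*, 00011*, 00110*, 01000*, 01001*, 01010*, 01011*, 01100*, 01101*, 10001*, 10010*, 10011*, 10100*, 10101*, 10111*, 11000*, 11010*, 11011*, 11100*, 11101*, 11110*, 11111*
[col 1] -0001*, -0010*, -0011*, -1000*, -1010*, -1011*, -1100*, -1101*, 0-000*, 0-001*, 0-010*, 0-011*, 00-10, 000-0*, 000-1*, 0000-*, 0001-*, 01-00*, 01-01*, 010-0*, 010-1*, 0100-*, 0101-*, 0110-*, 1-010*, 1-011*, 1-100*, 1-101*, 1-111*, 10-01*, 10-11*, 100-1*, 1001-*, 101-1*, 1010-*, 11-00*, 11-10*, 11-11*, 110-0*, 1101-*, 111-0*, 111-1*, 1110-*, 1111-*
[col 2] --010*, --011*, -00-1, -001-*, -1-00, -10-0, -101-*, -110-, 0-0-0*, 0-0-1*, 0-00-*, 0-01-*, 000--*, 01-0-, 010--*, 1--11, 1-01-*, 1-1-1, 1-10-, 10--1, 11--0, 11-1-, 111--
[col 3] --01-, 0-0--
Prime implicants: --01-, -00-1, -1-00, -10-0, -110-, 0-0--, 00-10, 01-0-, 1--11, 1-1-1, 1-10-, 10--1, 11--0, 11-1-, 111--
PI chart (minterm → PIs covering it):
  0 | 0-0--  (sole → essential)
  1 | -00-1,0-0--
  2 | --01-,0-0--,00-10
  3 | --01-,-00-1,0-0--
  6 | 00-10  (sole → essential)
  8 | -1-00,-10-0,0-0--,01-0-
  12 | -1-00,-110-,01-0-
  13 | -110-,01-0-
  17 | -00-1,10--1
  18 | --01-  (sole → essential)
  19 | --01-,-00-1,1--11,10--1
  20 | 1-10-  (sole → essential)
  21 | 1-1-1,1-10-,10--1
  23 | 1--11,1-1-1,10--1
  24 | -1-00,-10-0,11--0
  26 | --01-,-10-0,11--0,11-1-
  27 | --01-,1--11,11-1-
  28 | -1-00,-110-,1-10-,11--0,111--
  29 | -110-,1-1-1,1-10-,111--
  30 | 11--0,11-1-,111--
  31 | 1--11,1-1-1,11-1-,111--
Essential prime implicants: --01-, 0-0--, 00-10, 1-10-

4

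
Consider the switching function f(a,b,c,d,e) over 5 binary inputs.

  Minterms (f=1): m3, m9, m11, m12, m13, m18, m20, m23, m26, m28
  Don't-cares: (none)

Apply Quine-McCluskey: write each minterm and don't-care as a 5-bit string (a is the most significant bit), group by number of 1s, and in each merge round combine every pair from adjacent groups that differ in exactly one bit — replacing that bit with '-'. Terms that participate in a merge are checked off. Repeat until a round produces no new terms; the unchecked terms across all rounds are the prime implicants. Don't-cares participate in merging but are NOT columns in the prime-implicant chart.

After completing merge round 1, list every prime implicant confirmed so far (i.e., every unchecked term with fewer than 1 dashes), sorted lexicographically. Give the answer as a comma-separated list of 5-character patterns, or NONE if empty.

10111

[col 0] 00011*, 01001*, 01011*, 01100*, 01101*, 10010*, 10100*, 10111, 11010*, 11100*
[col 1] -1100, 0-011, 01-01, 010-1, 0110-, 1-010, 1-100
Prime implicants: -1100, 0-011, 01-01, 010-1, 0110-, 1-010, 1-100, 10111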